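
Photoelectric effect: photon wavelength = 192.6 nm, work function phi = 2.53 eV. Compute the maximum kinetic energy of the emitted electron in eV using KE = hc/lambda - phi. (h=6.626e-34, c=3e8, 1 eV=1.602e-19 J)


E_photon = hc / lambda
= (6.626e-34)(3e8) / (192.6e-9)
= 1.0321e-18 J
= 6.4425 eV
KE = E_photon - phi
= 6.4425 - 2.53
= 3.9125 eV

3.9125


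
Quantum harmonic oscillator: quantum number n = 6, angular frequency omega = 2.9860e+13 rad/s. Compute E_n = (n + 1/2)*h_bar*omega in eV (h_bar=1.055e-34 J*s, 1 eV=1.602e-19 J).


E = (n + 1/2) * h_bar * omega
= (6 + 0.5) * 1.055e-34 * 2.9860e+13
= 6.5 * 3.1502e-21
= 2.0476e-20 J
= 0.1278 eV

0.1278


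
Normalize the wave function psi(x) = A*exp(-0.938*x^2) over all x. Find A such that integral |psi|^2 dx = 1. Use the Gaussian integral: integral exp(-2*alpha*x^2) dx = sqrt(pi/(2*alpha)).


integral |psi|^2 dx = A^2 * sqrt(pi/(2*alpha)) = 1
A^2 = sqrt(2*alpha/pi)
= sqrt(2 * 0.938 / pi)
= 0.772754
A = sqrt(0.772754)
= 0.8791

0.8791


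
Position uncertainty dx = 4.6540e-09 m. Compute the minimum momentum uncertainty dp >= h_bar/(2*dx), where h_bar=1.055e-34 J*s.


dp = h_bar / (2 * dx)
= 1.055e-34 / (2 * 4.6540e-09)
= 1.055e-34 / 9.3080e-09
= 1.1334e-26 kg*m/s

1.1334e-26


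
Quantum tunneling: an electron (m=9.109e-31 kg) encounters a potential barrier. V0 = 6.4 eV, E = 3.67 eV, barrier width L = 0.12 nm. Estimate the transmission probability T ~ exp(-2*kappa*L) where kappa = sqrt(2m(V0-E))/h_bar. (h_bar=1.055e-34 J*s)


V0 - E = 2.73 eV = 4.3735e-19 J
kappa = sqrt(2 * m * (V0-E)) / h_bar
= sqrt(2 * 9.109e-31 * 4.3735e-19) / 1.055e-34
= 8.4608e+09 /m
2*kappa*L = 2 * 8.4608e+09 * 0.12e-9
= 2.0306
T = exp(-2.0306) = 1.312584e-01

1.312584e-01


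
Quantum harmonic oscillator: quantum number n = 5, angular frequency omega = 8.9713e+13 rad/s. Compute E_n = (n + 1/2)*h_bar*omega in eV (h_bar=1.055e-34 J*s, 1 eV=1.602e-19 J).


E = (n + 1/2) * h_bar * omega
= (5 + 0.5) * 1.055e-34 * 8.9713e+13
= 5.5 * 9.4647e-21
= 5.2056e-20 J
= 0.3249 eV

0.3249


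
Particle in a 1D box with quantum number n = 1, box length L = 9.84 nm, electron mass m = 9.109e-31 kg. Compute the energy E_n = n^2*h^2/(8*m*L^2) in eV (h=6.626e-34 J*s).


E = n^2 * h^2 / (8 * m * L^2)
= 1^2 * (6.626e-34)^2 / (8 * 9.109e-31 * (9.84e-9)^2)
= 1 * 4.3904e-67 / (8 * 9.109e-31 * 9.6826e-17)
= 6.2223e-22 J
= 0.0039 eV

0.0039


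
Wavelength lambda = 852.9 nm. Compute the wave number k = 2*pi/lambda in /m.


k = 2 * pi / lambda
= 6.2832 / (852.9e-9)
= 6.2832 / 8.5290e-07
= 7.3668e+06 /m

7.3668e+06


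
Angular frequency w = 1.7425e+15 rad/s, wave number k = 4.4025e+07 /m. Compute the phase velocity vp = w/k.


vp = w / k
= 1.7425e+15 / 4.4025e+07
= 3.9580e+07 m/s

3.9580e+07


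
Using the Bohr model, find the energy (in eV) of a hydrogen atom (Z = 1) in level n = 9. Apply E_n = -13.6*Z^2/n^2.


E_n = -13.6 * Z^2 / n^2
= -13.6 * 1^2 / 9^2
= -13.6 * 1 / 81
= -0.1679 eV

-0.1679


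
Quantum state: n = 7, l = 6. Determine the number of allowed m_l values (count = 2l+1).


m_l ranges from -l to +l in integer steps
So m_l goes from -6 to +6
Count = 2l + 1 = 2*6 + 1
= 13

13


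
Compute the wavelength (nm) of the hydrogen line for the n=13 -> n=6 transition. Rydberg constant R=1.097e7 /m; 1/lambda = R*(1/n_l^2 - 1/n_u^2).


1/lambda = R * (1/n_l^2 - 1/n_u^2)
= 1.097e7 * (1/6^2 - 1/13^2)
= 1.097e7 * (0.027778 - 0.005917)
= 1.097e7 * 0.021861
= 2.3981e+05 /m
lambda = 1 / 2.3981e+05 = 4169.9509 nm

4169.9509


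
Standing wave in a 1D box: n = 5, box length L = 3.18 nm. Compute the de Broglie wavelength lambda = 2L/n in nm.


lambda = 2L / n
= 2 * 3.18 / 5
= 6.36 / 5
= 1.272 nm

1.272


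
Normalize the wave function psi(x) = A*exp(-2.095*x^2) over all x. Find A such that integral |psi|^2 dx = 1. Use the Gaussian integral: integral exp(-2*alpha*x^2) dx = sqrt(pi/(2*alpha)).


integral |psi|^2 dx = A^2 * sqrt(pi/(2*alpha)) = 1
A^2 = sqrt(2*alpha/pi)
= sqrt(2 * 2.095 / pi)
= 1.154867
A = sqrt(1.154867)
= 1.0746

1.0746


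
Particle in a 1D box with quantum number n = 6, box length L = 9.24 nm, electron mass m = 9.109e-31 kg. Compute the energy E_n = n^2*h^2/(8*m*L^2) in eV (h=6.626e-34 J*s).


E = n^2 * h^2 / (8 * m * L^2)
= 6^2 * (6.626e-34)^2 / (8 * 9.109e-31 * (9.24e-9)^2)
= 36 * 4.3904e-67 / (8 * 9.109e-31 * 8.5378e-17)
= 2.5404e-20 J
= 0.1586 eV

0.1586


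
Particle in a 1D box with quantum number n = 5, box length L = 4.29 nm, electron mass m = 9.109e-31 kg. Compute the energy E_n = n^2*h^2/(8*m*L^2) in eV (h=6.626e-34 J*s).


E = n^2 * h^2 / (8 * m * L^2)
= 5^2 * (6.626e-34)^2 / (8 * 9.109e-31 * (4.29e-9)^2)
= 25 * 4.3904e-67 / (8 * 9.109e-31 * 1.8404e-17)
= 8.1840e-20 J
= 0.5109 eV

0.5109


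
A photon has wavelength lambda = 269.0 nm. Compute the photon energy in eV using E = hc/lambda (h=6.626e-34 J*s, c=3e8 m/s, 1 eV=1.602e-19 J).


E = hc / lambda
= (6.626e-34)(3e8) / (269.0e-9)
= 1.9878e-25 / 2.6900e-07
= 7.3896e-19 J
Converting to eV: 7.3896e-19 / 1.602e-19
= 4.6127 eV

4.6127


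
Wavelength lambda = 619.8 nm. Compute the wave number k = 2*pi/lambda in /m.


k = 2 * pi / lambda
= 6.2832 / (619.8e-9)
= 6.2832 / 6.1980e-07
= 1.0137e+07 /m

1.0137e+07


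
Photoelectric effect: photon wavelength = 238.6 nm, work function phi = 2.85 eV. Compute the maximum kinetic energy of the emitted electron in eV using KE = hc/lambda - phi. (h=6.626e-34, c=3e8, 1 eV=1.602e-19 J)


E_photon = hc / lambda
= (6.626e-34)(3e8) / (238.6e-9)
= 8.3311e-19 J
= 5.2004 eV
KE = E_photon - phi
= 5.2004 - 2.85
= 2.3504 eV

2.3504


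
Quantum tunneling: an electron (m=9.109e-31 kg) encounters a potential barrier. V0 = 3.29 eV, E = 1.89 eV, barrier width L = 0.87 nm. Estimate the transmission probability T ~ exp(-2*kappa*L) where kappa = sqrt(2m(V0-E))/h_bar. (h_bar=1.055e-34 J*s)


V0 - E = 1.4 eV = 2.2428e-19 J
kappa = sqrt(2 * m * (V0-E)) / h_bar
= sqrt(2 * 9.109e-31 * 2.2428e-19) / 1.055e-34
= 6.0589e+09 /m
2*kappa*L = 2 * 6.0589e+09 * 0.87e-9
= 10.5425
T = exp(-10.5425) = 2.639144e-05

2.639144e-05


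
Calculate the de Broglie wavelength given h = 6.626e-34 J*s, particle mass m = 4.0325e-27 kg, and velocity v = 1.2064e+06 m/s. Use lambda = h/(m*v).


lambda = h / (m * v)
= 6.626e-34 / (4.0325e-27 * 1.2064e+06)
= 6.626e-34 / 4.8648e-21
= 1.3620e-13 m

1.3620e-13


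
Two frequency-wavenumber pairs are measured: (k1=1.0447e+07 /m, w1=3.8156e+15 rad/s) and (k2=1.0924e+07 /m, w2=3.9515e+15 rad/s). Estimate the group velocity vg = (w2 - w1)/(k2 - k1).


vg = (w2 - w1) / (k2 - k1)
= (3.9515e+15 - 3.8156e+15) / (1.0924e+07 - 1.0447e+07)
= 1.3590e+14 / 4.7700e+05
= 2.8491e+08 m/s

2.8491e+08


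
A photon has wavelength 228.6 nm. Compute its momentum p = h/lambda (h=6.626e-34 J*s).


p = h / lambda
= 6.626e-34 / (228.6e-9)
= 6.626e-34 / 2.2860e-07
= 2.8985e-27 kg*m/s

2.8985e-27


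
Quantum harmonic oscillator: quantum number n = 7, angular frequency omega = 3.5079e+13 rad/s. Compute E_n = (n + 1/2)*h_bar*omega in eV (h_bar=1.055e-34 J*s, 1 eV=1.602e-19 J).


E = (n + 1/2) * h_bar * omega
= (7 + 0.5) * 1.055e-34 * 3.5079e+13
= 7.5 * 3.7008e-21
= 2.7756e-20 J
= 0.1733 eV

0.1733


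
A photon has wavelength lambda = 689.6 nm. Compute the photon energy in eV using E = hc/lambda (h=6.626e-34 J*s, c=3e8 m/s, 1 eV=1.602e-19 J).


E = hc / lambda
= (6.626e-34)(3e8) / (689.6e-9)
= 1.9878e-25 / 6.8960e-07
= 2.8825e-19 J
Converting to eV: 2.8825e-19 / 1.602e-19
= 1.7993 eV

1.7993


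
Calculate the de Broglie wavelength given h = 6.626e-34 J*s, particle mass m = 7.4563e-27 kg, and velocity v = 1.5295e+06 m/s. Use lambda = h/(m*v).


lambda = h / (m * v)
= 6.626e-34 / (7.4563e-27 * 1.5295e+06)
= 6.626e-34 / 1.1404e-20
= 5.8100e-14 m

5.8100e-14


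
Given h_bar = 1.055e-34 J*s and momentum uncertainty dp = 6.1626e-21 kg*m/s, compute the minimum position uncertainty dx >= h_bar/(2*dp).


dx = h_bar / (2 * dp)
= 1.055e-34 / (2 * 6.1626e-21)
= 1.055e-34 / 1.2325e-20
= 8.5597e-15 m

8.5597e-15


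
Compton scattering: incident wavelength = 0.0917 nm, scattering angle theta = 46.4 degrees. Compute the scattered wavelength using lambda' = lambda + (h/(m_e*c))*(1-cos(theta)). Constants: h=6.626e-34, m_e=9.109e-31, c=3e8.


Compton wavelength: h/(m_e*c) = 2.4247e-12 m
d_lambda = 2.4247e-12 * (1 - cos(46.4 deg))
= 2.4247e-12 * 0.31038
= 7.5258e-13 m = 0.000753 nm
lambda' = 0.0917 + 0.000753
= 0.092453 nm

0.092453


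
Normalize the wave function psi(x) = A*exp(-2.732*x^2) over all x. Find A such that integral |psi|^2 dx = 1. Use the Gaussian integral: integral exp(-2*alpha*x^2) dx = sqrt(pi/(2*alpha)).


integral |psi|^2 dx = A^2 * sqrt(pi/(2*alpha)) = 1
A^2 = sqrt(2*alpha/pi)
= sqrt(2 * 2.732 / pi)
= 1.318804
A = sqrt(1.318804)
= 1.1484

1.1484


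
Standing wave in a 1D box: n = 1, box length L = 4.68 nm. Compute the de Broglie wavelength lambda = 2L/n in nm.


lambda = 2L / n
= 2 * 4.68 / 1
= 9.36 / 1
= 9.36 nm

9.36


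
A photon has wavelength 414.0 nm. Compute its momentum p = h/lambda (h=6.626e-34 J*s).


p = h / lambda
= 6.626e-34 / (414.0e-9)
= 6.626e-34 / 4.1400e-07
= 1.6005e-27 kg*m/s

1.6005e-27


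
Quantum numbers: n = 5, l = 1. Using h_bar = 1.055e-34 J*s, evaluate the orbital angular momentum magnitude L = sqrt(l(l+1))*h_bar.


L = sqrt(l*(l+1)) * h_bar
= sqrt(1 * 2) * 1.055e-34
= sqrt(2) * 1.055e-34
= 1.4142 * 1.055e-34
= 1.4920e-34 J*s

1.4920e-34


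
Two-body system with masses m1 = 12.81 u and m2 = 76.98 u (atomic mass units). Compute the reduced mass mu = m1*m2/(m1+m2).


mu = m1 * m2 / (m1 + m2)
= 12.81 * 76.98 / (12.81 + 76.98)
= 986.1138 / 89.79
= 10.9824 u

10.9824


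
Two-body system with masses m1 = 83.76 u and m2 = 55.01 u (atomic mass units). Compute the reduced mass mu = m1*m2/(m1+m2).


mu = m1 * m2 / (m1 + m2)
= 83.76 * 55.01 / (83.76 + 55.01)
= 4607.6376 / 138.77
= 33.2034 u

33.2034


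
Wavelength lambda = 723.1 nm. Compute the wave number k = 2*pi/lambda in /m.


k = 2 * pi / lambda
= 6.2832 / (723.1e-9)
= 6.2832 / 7.2310e-07
= 8.6892e+06 /m

8.6892e+06


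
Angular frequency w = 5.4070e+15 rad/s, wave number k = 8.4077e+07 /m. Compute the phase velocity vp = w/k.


vp = w / k
= 5.4070e+15 / 8.4077e+07
= 6.4310e+07 m/s

6.4310e+07


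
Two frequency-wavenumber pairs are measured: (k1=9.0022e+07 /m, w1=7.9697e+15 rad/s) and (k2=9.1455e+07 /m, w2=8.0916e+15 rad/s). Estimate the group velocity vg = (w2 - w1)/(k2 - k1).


vg = (w2 - w1) / (k2 - k1)
= (8.0916e+15 - 7.9697e+15) / (9.1455e+07 - 9.0022e+07)
= 1.2190e+14 / 1.4330e+06
= 8.5066e+07 m/s

8.5066e+07


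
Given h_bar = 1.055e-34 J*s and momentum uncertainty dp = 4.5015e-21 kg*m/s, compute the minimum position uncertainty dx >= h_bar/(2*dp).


dx = h_bar / (2 * dp)
= 1.055e-34 / (2 * 4.5015e-21)
= 1.055e-34 / 9.0030e-21
= 1.1718e-14 m

1.1718e-14


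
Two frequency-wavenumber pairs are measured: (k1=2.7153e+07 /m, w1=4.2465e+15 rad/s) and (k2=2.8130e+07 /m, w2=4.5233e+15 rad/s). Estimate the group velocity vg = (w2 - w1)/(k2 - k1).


vg = (w2 - w1) / (k2 - k1)
= (4.5233e+15 - 4.2465e+15) / (2.8130e+07 - 2.7153e+07)
= 2.7680e+14 / 9.7700e+05
= 2.8332e+08 m/s

2.8332e+08


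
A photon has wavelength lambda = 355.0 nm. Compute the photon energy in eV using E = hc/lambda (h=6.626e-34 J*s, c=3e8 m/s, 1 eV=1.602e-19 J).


E = hc / lambda
= (6.626e-34)(3e8) / (355.0e-9)
= 1.9878e-25 / 3.5500e-07
= 5.5994e-19 J
Converting to eV: 5.5994e-19 / 1.602e-19
= 3.4953 eV

3.4953


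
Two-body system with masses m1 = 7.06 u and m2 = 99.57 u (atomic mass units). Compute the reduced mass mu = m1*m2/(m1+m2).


mu = m1 * m2 / (m1 + m2)
= 7.06 * 99.57 / (7.06 + 99.57)
= 702.9642 / 106.63
= 6.5926 u

6.5926


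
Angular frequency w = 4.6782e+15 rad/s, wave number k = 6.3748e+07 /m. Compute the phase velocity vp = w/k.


vp = w / k
= 4.6782e+15 / 6.3748e+07
= 7.3386e+07 m/s

7.3386e+07


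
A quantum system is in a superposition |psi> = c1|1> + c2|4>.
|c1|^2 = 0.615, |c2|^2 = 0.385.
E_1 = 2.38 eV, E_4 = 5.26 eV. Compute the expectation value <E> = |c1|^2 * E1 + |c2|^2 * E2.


<E> = |c1|^2 * E1 + |c2|^2 * E2
= 0.615 * 2.38 + 0.385 * 5.26
= 1.4637 + 2.0251
= 3.4888 eV

3.4888


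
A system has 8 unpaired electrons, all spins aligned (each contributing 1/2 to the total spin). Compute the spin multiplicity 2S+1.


Total spin S = N * (1/2) = 8 * 0.5 = 4.0
Spin multiplicity = 2S + 1
= 2 * 4.0 + 1
= 9

9


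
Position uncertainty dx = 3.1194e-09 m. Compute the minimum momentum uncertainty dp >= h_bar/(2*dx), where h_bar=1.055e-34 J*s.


dp = h_bar / (2 * dx)
= 1.055e-34 / (2 * 3.1194e-09)
= 1.055e-34 / 6.2388e-09
= 1.6910e-26 kg*m/s

1.6910e-26


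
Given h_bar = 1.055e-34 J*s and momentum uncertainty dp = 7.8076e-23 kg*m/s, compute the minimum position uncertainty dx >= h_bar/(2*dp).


dx = h_bar / (2 * dp)
= 1.055e-34 / (2 * 7.8076e-23)
= 1.055e-34 / 1.5615e-22
= 6.7562e-13 m

6.7562e-13


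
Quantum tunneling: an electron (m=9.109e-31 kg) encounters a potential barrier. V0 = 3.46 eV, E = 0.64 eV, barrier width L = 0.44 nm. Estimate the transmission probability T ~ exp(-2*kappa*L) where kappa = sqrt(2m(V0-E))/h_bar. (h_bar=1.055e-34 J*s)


V0 - E = 2.82 eV = 4.5176e-19 J
kappa = sqrt(2 * m * (V0-E)) / h_bar
= sqrt(2 * 9.109e-31 * 4.5176e-19) / 1.055e-34
= 8.5991e+09 /m
2*kappa*L = 2 * 8.5991e+09 * 0.44e-9
= 7.5672
T = exp(-7.5672) = 5.171280e-04

5.171280e-04


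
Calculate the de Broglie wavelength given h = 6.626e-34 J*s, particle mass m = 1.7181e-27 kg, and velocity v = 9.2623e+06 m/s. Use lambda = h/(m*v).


lambda = h / (m * v)
= 6.626e-34 / (1.7181e-27 * 9.2623e+06)
= 6.626e-34 / 1.5914e-20
= 4.1637e-14 m

4.1637e-14


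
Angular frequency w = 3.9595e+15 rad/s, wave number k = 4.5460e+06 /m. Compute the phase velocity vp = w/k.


vp = w / k
= 3.9595e+15 / 4.5460e+06
= 8.7099e+08 m/s

8.7099e+08


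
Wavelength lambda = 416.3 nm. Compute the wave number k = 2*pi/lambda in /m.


k = 2 * pi / lambda
= 6.2832 / (416.3e-9)
= 6.2832 / 4.1630e-07
= 1.5093e+07 /m

1.5093e+07


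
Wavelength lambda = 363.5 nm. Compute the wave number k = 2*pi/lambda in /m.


k = 2 * pi / lambda
= 6.2832 / (363.5e-9)
= 6.2832 / 3.6350e-07
= 1.7285e+07 /m

1.7285e+07


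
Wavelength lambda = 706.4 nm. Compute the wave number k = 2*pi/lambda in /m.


k = 2 * pi / lambda
= 6.2832 / (706.4e-9)
= 6.2832 / 7.0640e-07
= 8.8947e+06 /m

8.8947e+06


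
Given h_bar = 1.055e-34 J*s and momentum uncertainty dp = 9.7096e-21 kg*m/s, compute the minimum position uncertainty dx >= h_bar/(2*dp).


dx = h_bar / (2 * dp)
= 1.055e-34 / (2 * 9.7096e-21)
= 1.055e-34 / 1.9419e-20
= 5.4328e-15 m

5.4328e-15


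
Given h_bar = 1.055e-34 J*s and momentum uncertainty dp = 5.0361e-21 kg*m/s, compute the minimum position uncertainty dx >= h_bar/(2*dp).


dx = h_bar / (2 * dp)
= 1.055e-34 / (2 * 5.0361e-21)
= 1.055e-34 / 1.0072e-20
= 1.0474e-14 m

1.0474e-14


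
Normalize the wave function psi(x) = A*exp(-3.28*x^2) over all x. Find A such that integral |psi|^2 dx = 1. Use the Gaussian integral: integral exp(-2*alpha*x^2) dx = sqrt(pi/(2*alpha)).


integral |psi|^2 dx = A^2 * sqrt(pi/(2*alpha)) = 1
A^2 = sqrt(2*alpha/pi)
= sqrt(2 * 3.28 / pi)
= 1.44503
A = sqrt(1.44503)
= 1.2021

1.2021


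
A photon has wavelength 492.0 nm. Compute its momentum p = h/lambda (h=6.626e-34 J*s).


p = h / lambda
= 6.626e-34 / (492.0e-9)
= 6.626e-34 / 4.9200e-07
= 1.3467e-27 kg*m/s

1.3467e-27


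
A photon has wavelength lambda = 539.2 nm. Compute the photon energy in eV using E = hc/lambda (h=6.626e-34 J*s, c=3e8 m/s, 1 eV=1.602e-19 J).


E = hc / lambda
= (6.626e-34)(3e8) / (539.2e-9)
= 1.9878e-25 / 5.3920e-07
= 3.6866e-19 J
Converting to eV: 3.6866e-19 / 1.602e-19
= 2.3012 eV

2.3012


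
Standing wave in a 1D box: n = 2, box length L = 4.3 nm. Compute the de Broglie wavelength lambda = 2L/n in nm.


lambda = 2L / n
= 2 * 4.3 / 2
= 8.6 / 2
= 4.3 nm

4.3


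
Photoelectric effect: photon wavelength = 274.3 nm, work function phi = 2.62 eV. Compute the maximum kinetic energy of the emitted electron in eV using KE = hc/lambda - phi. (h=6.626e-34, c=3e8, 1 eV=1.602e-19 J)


E_photon = hc / lambda
= (6.626e-34)(3e8) / (274.3e-9)
= 7.2468e-19 J
= 4.5236 eV
KE = E_photon - phi
= 4.5236 - 2.62
= 1.9036 eV

1.9036


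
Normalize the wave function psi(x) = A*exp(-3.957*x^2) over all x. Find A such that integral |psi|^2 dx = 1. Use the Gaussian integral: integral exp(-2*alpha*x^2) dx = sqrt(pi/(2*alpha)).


integral |psi|^2 dx = A^2 * sqrt(pi/(2*alpha)) = 1
A^2 = sqrt(2*alpha/pi)
= sqrt(2 * 3.957 / pi)
= 1.587169
A = sqrt(1.587169)
= 1.2598

1.2598


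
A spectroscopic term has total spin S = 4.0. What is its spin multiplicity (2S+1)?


Spin multiplicity = 2S + 1
= 2 * 4.0 + 1
= 8.0 + 1
= 9

9


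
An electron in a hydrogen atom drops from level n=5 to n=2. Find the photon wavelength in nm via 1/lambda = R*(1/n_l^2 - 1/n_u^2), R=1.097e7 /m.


1/lambda = R * (1/n_l^2 - 1/n_u^2)
= 1.097e7 * (1/2^2 - 1/5^2)
= 1.097e7 * (0.25 - 0.04)
= 1.097e7 * 0.21
= 2.3037e+06 /m
lambda = 1 / 2.3037e+06 = 434.0843 nm

434.0843


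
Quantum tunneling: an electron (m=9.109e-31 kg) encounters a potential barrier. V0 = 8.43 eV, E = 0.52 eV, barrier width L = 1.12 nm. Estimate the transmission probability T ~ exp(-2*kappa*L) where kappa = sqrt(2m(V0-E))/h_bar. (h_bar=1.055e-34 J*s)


V0 - E = 7.91 eV = 1.2672e-18 J
kappa = sqrt(2 * m * (V0-E)) / h_bar
= sqrt(2 * 9.109e-31 * 1.2672e-18) / 1.055e-34
= 1.4402e+10 /m
2*kappa*L = 2 * 1.4402e+10 * 1.12e-9
= 32.2601
T = exp(-32.2601) = 9.763969e-15

9.763969e-15


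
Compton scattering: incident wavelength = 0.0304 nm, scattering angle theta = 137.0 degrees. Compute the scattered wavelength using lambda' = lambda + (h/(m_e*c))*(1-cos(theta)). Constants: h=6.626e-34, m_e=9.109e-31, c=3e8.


Compton wavelength: h/(m_e*c) = 2.4247e-12 m
d_lambda = 2.4247e-12 * (1 - cos(137.0 deg))
= 2.4247e-12 * 1.731354
= 4.1980e-12 m = 0.004198 nm
lambda' = 0.0304 + 0.004198
= 0.034598 nm

0.034598


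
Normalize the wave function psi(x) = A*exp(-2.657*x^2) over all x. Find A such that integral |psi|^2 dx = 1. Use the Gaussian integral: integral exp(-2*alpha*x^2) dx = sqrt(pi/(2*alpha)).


integral |psi|^2 dx = A^2 * sqrt(pi/(2*alpha)) = 1
A^2 = sqrt(2*alpha/pi)
= sqrt(2 * 2.657 / pi)
= 1.300576
A = sqrt(1.300576)
= 1.1404

1.1404


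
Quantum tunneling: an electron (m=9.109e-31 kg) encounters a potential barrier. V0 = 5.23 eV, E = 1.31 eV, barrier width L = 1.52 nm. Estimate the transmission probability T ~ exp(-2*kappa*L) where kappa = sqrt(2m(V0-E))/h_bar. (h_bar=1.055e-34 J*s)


V0 - E = 3.92 eV = 6.2798e-19 J
kappa = sqrt(2 * m * (V0-E)) / h_bar
= sqrt(2 * 9.109e-31 * 6.2798e-19) / 1.055e-34
= 1.0138e+10 /m
2*kappa*L = 2 * 1.0138e+10 * 1.52e-9
= 30.8209
T = exp(-30.8209) = 4.117555e-14

4.117555e-14


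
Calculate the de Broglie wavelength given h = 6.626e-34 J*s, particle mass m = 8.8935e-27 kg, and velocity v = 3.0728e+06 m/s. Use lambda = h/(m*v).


lambda = h / (m * v)
= 6.626e-34 / (8.8935e-27 * 3.0728e+06)
= 6.626e-34 / 2.7328e-20
= 2.4246e-14 m

2.4246e-14


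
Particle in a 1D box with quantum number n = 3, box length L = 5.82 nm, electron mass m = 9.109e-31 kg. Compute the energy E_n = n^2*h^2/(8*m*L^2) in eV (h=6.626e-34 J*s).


E = n^2 * h^2 / (8 * m * L^2)
= 3^2 * (6.626e-34)^2 / (8 * 9.109e-31 * (5.82e-9)^2)
= 9 * 4.3904e-67 / (8 * 9.109e-31 * 3.3872e-17)
= 1.6008e-20 J
= 0.0999 eV

0.0999


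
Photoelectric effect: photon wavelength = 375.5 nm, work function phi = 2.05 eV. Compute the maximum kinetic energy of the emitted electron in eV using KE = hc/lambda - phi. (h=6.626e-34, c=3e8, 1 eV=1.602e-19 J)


E_photon = hc / lambda
= (6.626e-34)(3e8) / (375.5e-9)
= 5.2937e-19 J
= 3.3045 eV
KE = E_photon - phi
= 3.3045 - 2.05
= 1.2545 eV

1.2545


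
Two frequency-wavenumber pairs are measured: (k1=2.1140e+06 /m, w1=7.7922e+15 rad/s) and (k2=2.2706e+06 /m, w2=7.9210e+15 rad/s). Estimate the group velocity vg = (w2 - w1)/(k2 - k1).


vg = (w2 - w1) / (k2 - k1)
= (7.9210e+15 - 7.7922e+15) / (2.2706e+06 - 2.1140e+06)
= 1.2880e+14 / 1.5660e+05
= 8.2248e+08 m/s

8.2248e+08


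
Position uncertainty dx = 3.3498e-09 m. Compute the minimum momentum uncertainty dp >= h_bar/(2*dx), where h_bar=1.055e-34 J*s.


dp = h_bar / (2 * dx)
= 1.055e-34 / (2 * 3.3498e-09)
= 1.055e-34 / 6.6996e-09
= 1.5747e-26 kg*m/s

1.5747e-26


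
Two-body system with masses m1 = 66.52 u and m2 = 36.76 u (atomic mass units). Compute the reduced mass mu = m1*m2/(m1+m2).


mu = m1 * m2 / (m1 + m2)
= 66.52 * 36.76 / (66.52 + 36.76)
= 2445.2752 / 103.28
= 23.6762 u

23.6762


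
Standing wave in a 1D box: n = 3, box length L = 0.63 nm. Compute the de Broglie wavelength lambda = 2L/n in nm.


lambda = 2L / n
= 2 * 0.63 / 3
= 1.26 / 3
= 0.42 nm

0.42


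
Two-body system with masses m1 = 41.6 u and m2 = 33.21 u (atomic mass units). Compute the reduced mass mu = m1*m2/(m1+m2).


mu = m1 * m2 / (m1 + m2)
= 41.6 * 33.21 / (41.6 + 33.21)
= 1381.536 / 74.81
= 18.4673 u

18.4673


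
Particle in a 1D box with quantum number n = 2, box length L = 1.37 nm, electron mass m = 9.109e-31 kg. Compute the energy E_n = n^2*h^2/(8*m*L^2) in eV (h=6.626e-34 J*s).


E = n^2 * h^2 / (8 * m * L^2)
= 2^2 * (6.626e-34)^2 / (8 * 9.109e-31 * (1.37e-9)^2)
= 4 * 4.3904e-67 / (8 * 9.109e-31 * 1.8769e-18)
= 1.2840e-19 J
= 0.8015 eV

0.8015


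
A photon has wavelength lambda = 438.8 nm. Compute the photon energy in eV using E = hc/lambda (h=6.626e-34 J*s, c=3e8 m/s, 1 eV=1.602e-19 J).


E = hc / lambda
= (6.626e-34)(3e8) / (438.8e-9)
= 1.9878e-25 / 4.3880e-07
= 4.5301e-19 J
Converting to eV: 4.5301e-19 / 1.602e-19
= 2.8278 eV

2.8278


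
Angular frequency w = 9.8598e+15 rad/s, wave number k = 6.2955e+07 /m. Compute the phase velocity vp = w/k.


vp = w / k
= 9.8598e+15 / 6.2955e+07
= 1.5662e+08 m/s

1.5662e+08


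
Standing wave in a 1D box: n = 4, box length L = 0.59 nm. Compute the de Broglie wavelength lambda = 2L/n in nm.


lambda = 2L / n
= 2 * 0.59 / 4
= 1.18 / 4
= 0.295 nm

0.295


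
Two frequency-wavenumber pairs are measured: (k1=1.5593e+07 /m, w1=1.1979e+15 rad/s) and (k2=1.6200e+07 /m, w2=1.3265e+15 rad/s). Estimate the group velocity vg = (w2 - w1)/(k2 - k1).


vg = (w2 - w1) / (k2 - k1)
= (1.3265e+15 - 1.1979e+15) / (1.6200e+07 - 1.5593e+07)
= 1.2860e+14 / 6.0700e+05
= 2.1186e+08 m/s

2.1186e+08


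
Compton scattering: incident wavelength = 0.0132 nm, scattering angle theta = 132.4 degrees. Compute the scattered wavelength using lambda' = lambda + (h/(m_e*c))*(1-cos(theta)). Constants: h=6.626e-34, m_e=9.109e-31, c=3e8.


Compton wavelength: h/(m_e*c) = 2.4247e-12 m
d_lambda = 2.4247e-12 * (1 - cos(132.4 deg))
= 2.4247e-12 * 1.674302
= 4.0597e-12 m = 0.00406 nm
lambda' = 0.0132 + 0.00406
= 0.01726 nm

0.01726


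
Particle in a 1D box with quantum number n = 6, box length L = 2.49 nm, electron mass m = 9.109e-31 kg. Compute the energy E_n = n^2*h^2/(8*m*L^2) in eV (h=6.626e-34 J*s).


E = n^2 * h^2 / (8 * m * L^2)
= 6^2 * (6.626e-34)^2 / (8 * 9.109e-31 * (2.49e-9)^2)
= 36 * 4.3904e-67 / (8 * 9.109e-31 * 6.2001e-18)
= 3.4982e-19 J
= 2.1837 eV

2.1837


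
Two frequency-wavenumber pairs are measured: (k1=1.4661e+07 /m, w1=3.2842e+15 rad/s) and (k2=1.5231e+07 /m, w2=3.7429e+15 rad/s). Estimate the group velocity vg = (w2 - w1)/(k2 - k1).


vg = (w2 - w1) / (k2 - k1)
= (3.7429e+15 - 3.2842e+15) / (1.5231e+07 - 1.4661e+07)
= 4.5870e+14 / 5.7000e+05
= 8.0474e+08 m/s

8.0474e+08


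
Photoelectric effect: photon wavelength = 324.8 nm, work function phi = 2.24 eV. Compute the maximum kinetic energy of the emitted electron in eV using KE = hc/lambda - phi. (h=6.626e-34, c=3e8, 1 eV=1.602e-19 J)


E_photon = hc / lambda
= (6.626e-34)(3e8) / (324.8e-9)
= 6.1201e-19 J
= 3.8203 eV
KE = E_photon - phi
= 3.8203 - 2.24
= 1.5803 eV

1.5803


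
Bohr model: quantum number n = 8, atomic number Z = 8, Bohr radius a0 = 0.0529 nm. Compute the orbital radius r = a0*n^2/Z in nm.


r = a0 * n^2 / Z
= 0.0529 * 8^2 / 8
= 0.0529 * 64 / 8
= 0.4232 nm

0.4232


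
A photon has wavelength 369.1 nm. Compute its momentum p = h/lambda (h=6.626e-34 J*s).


p = h / lambda
= 6.626e-34 / (369.1e-9)
= 6.626e-34 / 3.6910e-07
= 1.7952e-27 kg*m/s

1.7952e-27


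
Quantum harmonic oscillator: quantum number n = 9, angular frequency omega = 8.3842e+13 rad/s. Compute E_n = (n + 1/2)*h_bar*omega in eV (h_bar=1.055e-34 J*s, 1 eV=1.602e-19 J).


E = (n + 1/2) * h_bar * omega
= (9 + 0.5) * 1.055e-34 * 8.3842e+13
= 9.5 * 8.8453e-21
= 8.4031e-20 J
= 0.5245 eV

0.5245


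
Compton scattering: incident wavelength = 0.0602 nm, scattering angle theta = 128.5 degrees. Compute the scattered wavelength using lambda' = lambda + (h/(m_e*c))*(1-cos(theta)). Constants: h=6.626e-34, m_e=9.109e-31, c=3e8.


Compton wavelength: h/(m_e*c) = 2.4247e-12 m
d_lambda = 2.4247e-12 * (1 - cos(128.5 deg))
= 2.4247e-12 * 1.622515
= 3.9341e-12 m = 0.003934 nm
lambda' = 0.0602 + 0.003934
= 0.064134 nm

0.064134


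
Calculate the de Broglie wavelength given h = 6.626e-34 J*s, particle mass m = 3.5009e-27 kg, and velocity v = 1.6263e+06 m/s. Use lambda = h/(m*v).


lambda = h / (m * v)
= 6.626e-34 / (3.5009e-27 * 1.6263e+06)
= 6.626e-34 / 5.6935e-21
= 1.1638e-13 m

1.1638e-13


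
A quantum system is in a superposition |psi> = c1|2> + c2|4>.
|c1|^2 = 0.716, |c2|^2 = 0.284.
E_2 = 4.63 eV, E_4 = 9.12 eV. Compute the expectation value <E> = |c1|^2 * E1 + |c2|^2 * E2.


<E> = |c1|^2 * E1 + |c2|^2 * E2
= 0.716 * 4.63 + 0.284 * 9.12
= 3.3151 + 2.5901
= 5.9052 eV

5.9052


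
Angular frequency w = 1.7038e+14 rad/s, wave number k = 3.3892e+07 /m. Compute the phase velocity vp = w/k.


vp = w / k
= 1.7038e+14 / 3.3892e+07
= 5.0271e+06 m/s

5.0271e+06


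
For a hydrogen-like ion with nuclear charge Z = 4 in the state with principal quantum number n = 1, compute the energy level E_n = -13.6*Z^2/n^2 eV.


E_n = -13.6 * Z^2 / n^2
= -13.6 * 4^2 / 1^2
= -13.6 * 16 / 1
= -217.6 eV

-217.6


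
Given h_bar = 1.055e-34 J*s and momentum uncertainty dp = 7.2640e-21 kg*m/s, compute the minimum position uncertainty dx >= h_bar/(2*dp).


dx = h_bar / (2 * dp)
= 1.055e-34 / (2 * 7.2640e-21)
= 1.055e-34 / 1.4528e-20
= 7.2618e-15 m

7.2618e-15


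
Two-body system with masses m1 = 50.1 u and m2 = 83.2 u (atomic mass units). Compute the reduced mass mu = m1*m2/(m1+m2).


mu = m1 * m2 / (m1 + m2)
= 50.1 * 83.2 / (50.1 + 83.2)
= 4168.32 / 133.3
= 31.2702 u

31.2702


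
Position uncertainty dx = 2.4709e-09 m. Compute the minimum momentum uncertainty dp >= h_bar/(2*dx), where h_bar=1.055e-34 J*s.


dp = h_bar / (2 * dx)
= 1.055e-34 / (2 * 2.4709e-09)
= 1.055e-34 / 4.9418e-09
= 2.1348e-26 kg*m/s

2.1348e-26


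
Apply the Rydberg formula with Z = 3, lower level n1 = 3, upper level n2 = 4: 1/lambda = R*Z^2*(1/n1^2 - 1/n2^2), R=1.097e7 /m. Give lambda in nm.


1/lambda = R * Z^2 * (1/n1^2 - 1/n2^2)
= 1.097e7 * 3^2 * (1/3^2 - 1/4^2)
= 1.097e7 * 9 * (0.111111 - 0.0625)
= 4.7994e+06 /m
lambda = 1 / 4.7994e+06
= 208.3605 nm

208.3605


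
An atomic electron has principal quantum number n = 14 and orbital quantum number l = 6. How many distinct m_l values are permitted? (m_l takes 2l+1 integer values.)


m_l ranges from -l to +l in integer steps
So m_l goes from -6 to +6
Count = 2l + 1 = 2*6 + 1
= 13

13


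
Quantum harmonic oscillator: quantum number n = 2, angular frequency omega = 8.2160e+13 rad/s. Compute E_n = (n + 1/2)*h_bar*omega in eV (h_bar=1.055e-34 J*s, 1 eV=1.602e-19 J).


E = (n + 1/2) * h_bar * omega
= (2 + 0.5) * 1.055e-34 * 8.2160e+13
= 2.5 * 8.6679e-21
= 2.1670e-20 J
= 0.1353 eV

0.1353


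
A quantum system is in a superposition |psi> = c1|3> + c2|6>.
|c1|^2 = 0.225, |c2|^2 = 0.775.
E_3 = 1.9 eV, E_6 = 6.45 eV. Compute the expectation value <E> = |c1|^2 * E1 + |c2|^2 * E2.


<E> = |c1|^2 * E1 + |c2|^2 * E2
= 0.225 * 1.9 + 0.775 * 6.45
= 0.4275 + 4.9988
= 5.4263 eV

5.4263


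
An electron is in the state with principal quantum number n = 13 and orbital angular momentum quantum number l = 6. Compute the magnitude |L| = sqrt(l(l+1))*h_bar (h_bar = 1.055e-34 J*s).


L = sqrt(l*(l+1)) * h_bar
= sqrt(6 * 7) * 1.055e-34
= sqrt(42) * 1.055e-34
= 6.4807 * 1.055e-34
= 6.8372e-34 J*s

6.8372e-34


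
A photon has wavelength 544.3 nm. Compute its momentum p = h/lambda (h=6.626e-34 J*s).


p = h / lambda
= 6.626e-34 / (544.3e-9)
= 6.626e-34 / 5.4430e-07
= 1.2173e-27 kg*m/s

1.2173e-27


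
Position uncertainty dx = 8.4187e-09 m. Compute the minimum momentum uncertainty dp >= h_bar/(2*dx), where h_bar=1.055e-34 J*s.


dp = h_bar / (2 * dx)
= 1.055e-34 / (2 * 8.4187e-09)
= 1.055e-34 / 1.6837e-08
= 6.2658e-27 kg*m/s

6.2658e-27


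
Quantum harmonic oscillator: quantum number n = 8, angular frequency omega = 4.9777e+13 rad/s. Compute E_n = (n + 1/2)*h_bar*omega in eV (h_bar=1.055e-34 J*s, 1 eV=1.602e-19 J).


E = (n + 1/2) * h_bar * omega
= (8 + 0.5) * 1.055e-34 * 4.9777e+13
= 8.5 * 5.2515e-21
= 4.4638e-20 J
= 0.2786 eV

0.2786


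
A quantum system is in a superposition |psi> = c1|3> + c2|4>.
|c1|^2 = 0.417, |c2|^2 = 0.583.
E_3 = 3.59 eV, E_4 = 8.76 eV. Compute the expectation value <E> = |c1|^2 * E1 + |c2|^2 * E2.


<E> = |c1|^2 * E1 + |c2|^2 * E2
= 0.417 * 3.59 + 0.583 * 8.76
= 1.497 + 5.1071
= 6.6041 eV

6.6041


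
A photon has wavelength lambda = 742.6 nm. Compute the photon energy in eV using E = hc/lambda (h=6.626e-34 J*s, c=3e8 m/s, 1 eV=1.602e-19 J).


E = hc / lambda
= (6.626e-34)(3e8) / (742.6e-9)
= 1.9878e-25 / 7.4260e-07
= 2.6768e-19 J
Converting to eV: 2.6768e-19 / 1.602e-19
= 1.6709 eV

1.6709


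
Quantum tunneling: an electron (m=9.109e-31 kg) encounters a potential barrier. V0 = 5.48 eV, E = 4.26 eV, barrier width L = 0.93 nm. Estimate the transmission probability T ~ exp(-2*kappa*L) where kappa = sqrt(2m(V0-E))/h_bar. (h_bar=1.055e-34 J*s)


V0 - E = 1.22 eV = 1.9544e-19 J
kappa = sqrt(2 * m * (V0-E)) / h_bar
= sqrt(2 * 9.109e-31 * 1.9544e-19) / 1.055e-34
= 5.6560e+09 /m
2*kappa*L = 2 * 5.6560e+09 * 0.93e-9
= 10.5202
T = exp(-10.5202) = 2.698710e-05

2.698710e-05


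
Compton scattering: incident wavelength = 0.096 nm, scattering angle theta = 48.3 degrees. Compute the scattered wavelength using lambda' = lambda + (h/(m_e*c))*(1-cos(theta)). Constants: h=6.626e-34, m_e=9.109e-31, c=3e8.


Compton wavelength: h/(m_e*c) = 2.4247e-12 m
d_lambda = 2.4247e-12 * (1 - cos(48.3 deg))
= 2.4247e-12 * 0.33477
= 8.1172e-13 m = 0.000812 nm
lambda' = 0.096 + 0.000812
= 0.096812 nm

0.096812


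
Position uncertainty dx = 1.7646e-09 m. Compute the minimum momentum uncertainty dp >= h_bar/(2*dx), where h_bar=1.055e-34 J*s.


dp = h_bar / (2 * dx)
= 1.055e-34 / (2 * 1.7646e-09)
= 1.055e-34 / 3.5292e-09
= 2.9893e-26 kg*m/s

2.9893e-26


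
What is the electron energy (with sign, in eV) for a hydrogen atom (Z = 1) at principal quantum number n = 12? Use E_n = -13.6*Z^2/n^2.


E_n = -13.6 * Z^2 / n^2
= -13.6 * 1^2 / 12^2
= -13.6 * 1 / 144
= -0.0944 eV

-0.0944


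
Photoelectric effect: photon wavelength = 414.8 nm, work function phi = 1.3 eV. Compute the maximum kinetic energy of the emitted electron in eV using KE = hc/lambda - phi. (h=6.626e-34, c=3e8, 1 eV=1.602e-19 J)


E_photon = hc / lambda
= (6.626e-34)(3e8) / (414.8e-9)
= 4.7922e-19 J
= 2.9914 eV
KE = E_photon - phi
= 2.9914 - 1.3
= 1.6914 eV

1.6914


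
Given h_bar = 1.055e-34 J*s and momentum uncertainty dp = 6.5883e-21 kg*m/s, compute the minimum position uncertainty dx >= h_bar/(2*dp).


dx = h_bar / (2 * dp)
= 1.055e-34 / (2 * 6.5883e-21)
= 1.055e-34 / 1.3177e-20
= 8.0066e-15 m

8.0066e-15


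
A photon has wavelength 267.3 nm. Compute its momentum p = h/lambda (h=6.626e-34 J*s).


p = h / lambda
= 6.626e-34 / (267.3e-9)
= 6.626e-34 / 2.6730e-07
= 2.4789e-27 kg*m/s

2.4789e-27


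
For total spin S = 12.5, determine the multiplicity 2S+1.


Spin multiplicity = 2S + 1
= 2 * 12.5 + 1
= 25.0 + 1
= 26

26


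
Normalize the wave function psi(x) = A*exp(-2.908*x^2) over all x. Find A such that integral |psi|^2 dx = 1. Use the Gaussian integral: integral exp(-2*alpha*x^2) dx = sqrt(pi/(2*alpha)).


integral |psi|^2 dx = A^2 * sqrt(pi/(2*alpha)) = 1
A^2 = sqrt(2*alpha/pi)
= sqrt(2 * 2.908 / pi)
= 1.360621
A = sqrt(1.360621)
= 1.1665

1.1665


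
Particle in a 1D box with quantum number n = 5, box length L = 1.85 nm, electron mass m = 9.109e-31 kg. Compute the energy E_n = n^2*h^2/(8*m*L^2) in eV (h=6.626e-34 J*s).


E = n^2 * h^2 / (8 * m * L^2)
= 5^2 * (6.626e-34)^2 / (8 * 9.109e-31 * (1.85e-9)^2)
= 25 * 4.3904e-67 / (8 * 9.109e-31 * 3.4225e-18)
= 4.4009e-19 J
= 2.7471 eV

2.7471


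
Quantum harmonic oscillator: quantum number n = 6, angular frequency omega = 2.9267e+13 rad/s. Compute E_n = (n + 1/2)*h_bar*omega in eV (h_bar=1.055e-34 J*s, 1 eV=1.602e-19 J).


E = (n + 1/2) * h_bar * omega
= (6 + 0.5) * 1.055e-34 * 2.9267e+13
= 6.5 * 3.0877e-21
= 2.0070e-20 J
= 0.1253 eV

0.1253


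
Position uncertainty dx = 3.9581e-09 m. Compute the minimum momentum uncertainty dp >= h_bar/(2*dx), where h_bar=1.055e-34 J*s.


dp = h_bar / (2 * dx)
= 1.055e-34 / (2 * 3.9581e-09)
= 1.055e-34 / 7.9162e-09
= 1.3327e-26 kg*m/s

1.3327e-26


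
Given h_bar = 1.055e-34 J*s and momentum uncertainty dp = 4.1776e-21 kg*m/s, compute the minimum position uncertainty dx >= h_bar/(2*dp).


dx = h_bar / (2 * dp)
= 1.055e-34 / (2 * 4.1776e-21)
= 1.055e-34 / 8.3552e-21
= 1.2627e-14 m

1.2627e-14


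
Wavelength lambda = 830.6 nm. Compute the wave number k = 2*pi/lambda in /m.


k = 2 * pi / lambda
= 6.2832 / (830.6e-9)
= 6.2832 / 8.3060e-07
= 7.5646e+06 /m

7.5646e+06


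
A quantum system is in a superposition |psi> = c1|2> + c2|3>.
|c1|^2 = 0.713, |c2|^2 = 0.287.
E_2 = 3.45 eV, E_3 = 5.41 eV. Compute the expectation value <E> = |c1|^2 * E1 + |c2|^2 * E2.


<E> = |c1|^2 * E1 + |c2|^2 * E2
= 0.713 * 3.45 + 0.287 * 5.41
= 2.4598 + 1.5527
= 4.0125 eV

4.0125


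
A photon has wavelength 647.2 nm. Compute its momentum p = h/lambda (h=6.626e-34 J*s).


p = h / lambda
= 6.626e-34 / (647.2e-9)
= 6.626e-34 / 6.4720e-07
= 1.0238e-27 kg*m/s

1.0238e-27


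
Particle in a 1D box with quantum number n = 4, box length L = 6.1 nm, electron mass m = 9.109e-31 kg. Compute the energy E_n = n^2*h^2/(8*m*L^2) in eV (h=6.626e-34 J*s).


E = n^2 * h^2 / (8 * m * L^2)
= 4^2 * (6.626e-34)^2 / (8 * 9.109e-31 * (6.1e-9)^2)
= 16 * 4.3904e-67 / (8 * 9.109e-31 * 3.7210e-17)
= 2.5906e-20 J
= 0.1617 eV

0.1617


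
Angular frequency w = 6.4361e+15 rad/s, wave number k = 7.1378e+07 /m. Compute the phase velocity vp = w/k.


vp = w / k
= 6.4361e+15 / 7.1378e+07
= 9.0169e+07 m/s

9.0169e+07


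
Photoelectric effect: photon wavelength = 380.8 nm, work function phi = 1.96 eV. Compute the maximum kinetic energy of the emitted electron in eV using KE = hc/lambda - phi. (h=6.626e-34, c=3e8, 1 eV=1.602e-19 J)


E_photon = hc / lambda
= (6.626e-34)(3e8) / (380.8e-9)
= 5.2201e-19 J
= 3.2585 eV
KE = E_photon - phi
= 3.2585 - 1.96
= 1.2985 eV

1.2985


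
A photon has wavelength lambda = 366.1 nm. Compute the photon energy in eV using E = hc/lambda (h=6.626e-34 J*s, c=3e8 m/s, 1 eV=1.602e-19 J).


E = hc / lambda
= (6.626e-34)(3e8) / (366.1e-9)
= 1.9878e-25 / 3.6610e-07
= 5.4297e-19 J
Converting to eV: 5.4297e-19 / 1.602e-19
= 3.3893 eV

3.3893


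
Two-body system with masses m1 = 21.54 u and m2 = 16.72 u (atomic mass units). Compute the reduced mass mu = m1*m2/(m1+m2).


mu = m1 * m2 / (m1 + m2)
= 21.54 * 16.72 / (21.54 + 16.72)
= 360.1488 / 38.26
= 9.4132 u

9.4132


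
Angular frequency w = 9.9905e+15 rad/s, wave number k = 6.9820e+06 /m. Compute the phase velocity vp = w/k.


vp = w / k
= 9.9905e+15 / 6.9820e+06
= 1.4309e+09 m/s

1.4309e+09


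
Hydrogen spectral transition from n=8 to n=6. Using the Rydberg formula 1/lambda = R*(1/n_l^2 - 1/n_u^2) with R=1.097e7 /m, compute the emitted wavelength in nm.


1/lambda = R * (1/n_l^2 - 1/n_u^2)
= 1.097e7 * (1/6^2 - 1/8^2)
= 1.097e7 * (0.027778 - 0.015625)
= 1.097e7 * 0.012153
= 1.3332e+05 /m
lambda = 1 / 1.3332e+05 = 7500.9767 nm

7500.9767


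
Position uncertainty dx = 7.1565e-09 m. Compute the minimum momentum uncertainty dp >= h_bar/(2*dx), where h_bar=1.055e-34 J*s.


dp = h_bar / (2 * dx)
= 1.055e-34 / (2 * 7.1565e-09)
= 1.055e-34 / 1.4313e-08
= 7.3709e-27 kg*m/s

7.3709e-27


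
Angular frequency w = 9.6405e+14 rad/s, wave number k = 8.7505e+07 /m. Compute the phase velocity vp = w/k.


vp = w / k
= 9.6405e+14 / 8.7505e+07
= 1.1017e+07 m/s

1.1017e+07


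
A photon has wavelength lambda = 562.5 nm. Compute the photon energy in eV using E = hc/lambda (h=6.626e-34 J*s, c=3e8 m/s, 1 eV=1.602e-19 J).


E = hc / lambda
= (6.626e-34)(3e8) / (562.5e-9)
= 1.9878e-25 / 5.6250e-07
= 3.5339e-19 J
Converting to eV: 3.5339e-19 / 1.602e-19
= 2.2059 eV

2.2059


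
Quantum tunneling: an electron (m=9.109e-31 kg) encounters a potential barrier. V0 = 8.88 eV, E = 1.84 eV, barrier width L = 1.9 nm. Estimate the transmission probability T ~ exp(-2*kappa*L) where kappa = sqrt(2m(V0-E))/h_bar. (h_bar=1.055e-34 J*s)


V0 - E = 7.04 eV = 1.1278e-18 J
kappa = sqrt(2 * m * (V0-E)) / h_bar
= sqrt(2 * 9.109e-31 * 1.1278e-18) / 1.055e-34
= 1.3587e+10 /m
2*kappa*L = 2 * 1.3587e+10 * 1.9e-9
= 51.6296
T = exp(-51.6296) = 3.780364e-23

3.780364e-23


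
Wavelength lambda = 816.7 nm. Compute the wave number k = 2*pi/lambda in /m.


k = 2 * pi / lambda
= 6.2832 / (816.7e-9)
= 6.2832 / 8.1670e-07
= 7.6934e+06 /m

7.6934e+06


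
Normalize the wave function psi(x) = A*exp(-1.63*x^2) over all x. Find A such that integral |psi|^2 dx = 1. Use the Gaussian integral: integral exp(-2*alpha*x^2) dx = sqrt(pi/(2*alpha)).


integral |psi|^2 dx = A^2 * sqrt(pi/(2*alpha)) = 1
A^2 = sqrt(2*alpha/pi)
= sqrt(2 * 1.63 / pi)
= 1.018671
A = sqrt(1.018671)
= 1.0093

1.0093


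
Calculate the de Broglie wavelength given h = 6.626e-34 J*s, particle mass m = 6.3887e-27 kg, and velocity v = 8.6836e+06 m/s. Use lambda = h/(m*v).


lambda = h / (m * v)
= 6.626e-34 / (6.3887e-27 * 8.6836e+06)
= 6.626e-34 / 5.5477e-20
= 1.1944e-14 m

1.1944e-14


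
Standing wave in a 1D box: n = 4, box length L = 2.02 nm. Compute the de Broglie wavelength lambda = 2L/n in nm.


lambda = 2L / n
= 2 * 2.02 / 4
= 4.04 / 4
= 1.01 nm

1.01


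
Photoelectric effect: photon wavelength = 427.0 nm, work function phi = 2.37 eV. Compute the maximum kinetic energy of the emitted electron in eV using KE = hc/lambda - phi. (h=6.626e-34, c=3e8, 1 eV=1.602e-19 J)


E_photon = hc / lambda
= (6.626e-34)(3e8) / (427.0e-9)
= 4.6553e-19 J
= 2.9059 eV
KE = E_photon - phi
= 2.9059 - 2.37
= 0.5359 eV

0.5359


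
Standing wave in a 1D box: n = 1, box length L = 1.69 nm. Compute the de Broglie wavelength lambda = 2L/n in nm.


lambda = 2L / n
= 2 * 1.69 / 1
= 3.38 / 1
= 3.38 nm

3.38


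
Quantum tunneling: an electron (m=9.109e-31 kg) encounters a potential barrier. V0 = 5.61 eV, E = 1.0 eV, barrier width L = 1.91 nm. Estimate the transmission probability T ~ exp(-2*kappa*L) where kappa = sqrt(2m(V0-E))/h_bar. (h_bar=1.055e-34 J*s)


V0 - E = 4.61 eV = 7.3852e-19 J
kappa = sqrt(2 * m * (V0-E)) / h_bar
= sqrt(2 * 9.109e-31 * 7.3852e-19) / 1.055e-34
= 1.0995e+10 /m
2*kappa*L = 2 * 1.0995e+10 * 1.91e-9
= 41.9994
T = exp(-41.9994) = 5.753037e-19

5.753037e-19


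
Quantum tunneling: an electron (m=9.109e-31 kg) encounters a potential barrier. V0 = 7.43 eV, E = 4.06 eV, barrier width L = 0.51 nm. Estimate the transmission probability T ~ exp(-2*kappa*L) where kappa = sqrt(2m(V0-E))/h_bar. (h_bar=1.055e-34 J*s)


V0 - E = 3.37 eV = 5.3987e-19 J
kappa = sqrt(2 * m * (V0-E)) / h_bar
= sqrt(2 * 9.109e-31 * 5.3987e-19) / 1.055e-34
= 9.4004e+09 /m
2*kappa*L = 2 * 9.4004e+09 * 0.51e-9
= 9.5884
T = exp(-9.5884) = 6.852180e-05

6.852180e-05
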